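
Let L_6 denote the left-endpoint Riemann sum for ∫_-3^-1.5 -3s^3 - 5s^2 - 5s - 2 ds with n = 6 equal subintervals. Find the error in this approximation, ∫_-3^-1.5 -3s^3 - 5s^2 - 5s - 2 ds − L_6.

-5.81640625

Exact integral: ∫_-3^-1.5 f(s) ds = 31.453125.
L_6 = 37.26953125.
Error = 31.453125 − 37.26953125 = -5.81640625.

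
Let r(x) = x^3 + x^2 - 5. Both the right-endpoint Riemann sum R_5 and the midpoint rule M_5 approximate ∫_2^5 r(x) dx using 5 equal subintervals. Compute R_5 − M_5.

R_5 = 219.72.
M_5 = 175.215.
R_5 − M_5 = 44.505.

44.505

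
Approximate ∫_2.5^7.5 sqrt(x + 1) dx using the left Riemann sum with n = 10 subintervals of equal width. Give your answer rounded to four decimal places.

11.8926

Δx = (7.5 − 2.5)/10 = 0.5.
Left endpoints: 2.5, 3, 3.5, 4, 4.5, 5, 5.5, 6, 6.5, 7.
f(2.5) ≈ 1.8708, f(3) ≈ 2.0000, f(3.5) ≈ 2.1213, f(4) ≈ 2.2361, f(4.5) ≈ 2.3452, f(5) ≈ 2.4495, f(5.5) ≈ 2.5495, f(6) ≈ 2.6458, f(6.5) ≈ 2.7386, f(7) ≈ 2.8284.
Sum = Δx · [f(2.5) + f(3) + f(3.5) + ...].
Sum ≈ 11.8926.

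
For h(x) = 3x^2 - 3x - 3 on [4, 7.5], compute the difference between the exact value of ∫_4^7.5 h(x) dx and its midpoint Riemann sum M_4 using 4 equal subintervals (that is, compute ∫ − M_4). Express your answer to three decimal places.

Exact integral: ∫_4^7.5 h(x) dx = 287.
M_4 ≈ 286.33008.
Error ≈ 287 − 286.33008 ≈ 0.670.

0.670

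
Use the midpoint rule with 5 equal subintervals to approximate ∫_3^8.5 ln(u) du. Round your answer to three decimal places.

9.405

Δu = (8.5 − 3)/5 = 1.1.
Midpoints: 3.55, 4.65, 5.75, 6.85, 7.95.
f(3.55) ≈ 1.267, f(4.65) ≈ 1.537, f(5.75) ≈ 1.749, f(6.85) ≈ 1.924, f(7.95) ≈ 2.073.
Sum = Δu · [f(3.55) + f(4.65) + f(5.75) + f(6.85) + f(7.95)].
Sum ≈ 9.405.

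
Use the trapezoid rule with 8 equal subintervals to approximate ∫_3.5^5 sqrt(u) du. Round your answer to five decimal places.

Δu = (5 − 3.5)/8 = 0.1875.
f(3.5) ≈ 1.87083, f(3.6875) ≈ 1.92029, f(3.875) ≈ 1.96850, f(4.0625) ≈ 2.01556, f(4.25) ≈ 2.06155, f(4.4375) ≈ 2.10654, f(4.625) ≈ 2.15058, f(4.8125) ≈ 2.19374, f(5) ≈ 2.23607.
T_8 = (Δu/2)·[f(u_0) + 2f(u_1) + ... + 2f(u_{7}) + f(u_8)].
Sum ≈ 3.08817.

3.08817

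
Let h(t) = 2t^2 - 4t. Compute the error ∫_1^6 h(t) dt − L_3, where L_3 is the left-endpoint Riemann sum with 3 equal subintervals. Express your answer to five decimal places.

Exact integral: ∫_1^6 h(t) dt ≈ 73.3333333.
L_3 ≈ 36.2962963.
Error ≈ 73.3333333 − 36.2962963 ≈ 37.03704.

37.03704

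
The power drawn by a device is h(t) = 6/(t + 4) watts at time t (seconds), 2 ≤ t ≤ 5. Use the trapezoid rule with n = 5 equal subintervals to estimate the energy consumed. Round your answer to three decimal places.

2.436

Δt = (5 − 2)/5 = 0.6.
h(2) = 1, h(2.6) = 10/11, h(3.2) = 5/6, h(3.8) = 10/13, h(4.4) = 5/7, h(5) = 2/3.
T_5 = (Δt/2)·[h(t_0) + 2h(t_1) + ... + 2h(t_{4}) + h(t_5)].
Sum ≈ 2.436.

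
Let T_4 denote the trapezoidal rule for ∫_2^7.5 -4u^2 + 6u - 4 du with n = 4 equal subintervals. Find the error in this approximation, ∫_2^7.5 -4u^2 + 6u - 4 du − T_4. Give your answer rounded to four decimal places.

Exact integral: ∫_2^7.5 f(u) du ≈ -417.083333.
T_4 = -424.015625.
Error ≈ -417.083333 − (-424.015625) ≈ 6.9323.

6.9323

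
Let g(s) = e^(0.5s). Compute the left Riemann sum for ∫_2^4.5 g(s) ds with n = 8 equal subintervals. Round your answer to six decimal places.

12.508715

Δs = (4.5 − 2)/8 = 0.3125.
Left endpoints: 2, 2.3125, 2.625, 2.9375, 3.25, 3.5625, 3.875, 4.1875.
g(2) ≈ 2.718282, g(2.3125) ≈ 3.177993, g(2.625) ≈ 3.715451, g(2.9375) ≈ 4.343802, g(3.25) ≈ 5.078419, g(3.5625) ≈ 5.937273, g(3.875) ≈ 6.941376, g(4.1875) ≈ 8.115291.
Sum = Δs · [g(2) + g(2.3125) + g(2.625) + ...].
Sum ≈ 12.508715.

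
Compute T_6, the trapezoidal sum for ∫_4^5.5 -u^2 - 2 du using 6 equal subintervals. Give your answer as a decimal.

Δu = (5.5 − 4)/6 = 0.25.
f(4) = -18, f(4.25) = -20.0625, f(4.5) = -22.25, f(4.75) = -24.5625, f(5) = -27, f(5.25) = -29.5625, f(5.5) = -32.25.
T_6 = (Δu/2)·[f(u_0) + 2f(u_1) + ... + 2f(u_{5}) + f(u_6)].
Sum = -37.140625.

-37.140625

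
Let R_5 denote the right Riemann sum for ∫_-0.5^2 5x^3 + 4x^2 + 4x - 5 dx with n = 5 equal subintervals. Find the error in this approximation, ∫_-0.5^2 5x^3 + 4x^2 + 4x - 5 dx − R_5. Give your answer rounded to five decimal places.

-17.99479

Exact integral: ∫_-0.5^2 f(x) dx ≈ 25.7552083.
R_5 = 43.75.
Error ≈ 25.7552083 − 43.75 ≈ -17.99479.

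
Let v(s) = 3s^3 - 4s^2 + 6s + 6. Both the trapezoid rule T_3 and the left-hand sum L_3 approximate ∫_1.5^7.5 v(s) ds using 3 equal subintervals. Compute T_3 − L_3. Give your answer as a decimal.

T_3 = 2155.25.
L_3 = 1079.75.
T_3 − L_3 = 1075.5.

1075.5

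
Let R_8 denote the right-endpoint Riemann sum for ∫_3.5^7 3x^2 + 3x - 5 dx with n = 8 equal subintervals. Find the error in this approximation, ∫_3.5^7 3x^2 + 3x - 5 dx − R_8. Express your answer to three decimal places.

Exact integral: ∫_3.5^7 f(x) dx = 337.75.
R_8 ≈ 364.49902.
Error ≈ 337.75 − 364.49902 ≈ -26.749.

-26.749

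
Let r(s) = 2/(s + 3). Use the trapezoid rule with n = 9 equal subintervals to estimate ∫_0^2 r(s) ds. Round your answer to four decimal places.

1.0222

Δs = (2 − 0)/9 = 2/9.
r(0) = 2/3, r(2/9) = 18/29, r(4/9) = 18/31, r(2/3) = 6/11, r(8/9) = 18/35, r(10/9) = 18/37, r(4/3) = 6/13, r(14/9) = 18/41, r(16/9) = 18/43, r(2) = 0.4.
T_9 = (Δs/2)·[r(s_0) + 2r(s_1) + ... + 2r(s_{8}) + r(s_9)].
Sum ≈ 1.0222.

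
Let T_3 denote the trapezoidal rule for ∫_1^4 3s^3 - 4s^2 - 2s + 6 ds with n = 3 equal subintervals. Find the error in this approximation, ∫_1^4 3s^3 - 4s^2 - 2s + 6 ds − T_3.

Exact integral: ∫_1^4 f(s) ds = 110.25.
T_3 = 119.5.
Error = 110.25 − 119.5 = -9.25.

-9.25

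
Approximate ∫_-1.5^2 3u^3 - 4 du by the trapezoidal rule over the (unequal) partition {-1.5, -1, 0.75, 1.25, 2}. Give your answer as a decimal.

-5.8203125

Subinterval widths: 0.5, 1.75, 0.5, 0.75.
f(-1.5) = -14.125, f(-1) = -7, f(0.75) = -2.734375, f(1.25) = 1.859375, f(2) = 20.
On each subinterval the trapezoid contributes (Δu_i/2)·[f(u_{i-1}) + f(u_i)].
Sum = -5.8203125.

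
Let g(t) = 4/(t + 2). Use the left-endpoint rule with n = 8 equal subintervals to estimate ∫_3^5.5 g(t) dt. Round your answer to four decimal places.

1.6643

Δt = (5.5 − 3)/8 = 0.3125.
Left endpoints: 3, 3.3125, 3.625, 3.9375, 4.25, 4.5625, 4.875, 5.1875.
g(3) = 0.8, g(3.3125) = 64/85, g(3.625) = 32/45, g(3.9375) = 64/95, g(4.25) = 0.64, g(4.5625) = 64/105, g(4.875) = 32/55, g(5.1875) = 64/115.
Sum = Δt · [g(3) + g(3.3125) + g(3.625) + ...].
Sum ≈ 1.6643.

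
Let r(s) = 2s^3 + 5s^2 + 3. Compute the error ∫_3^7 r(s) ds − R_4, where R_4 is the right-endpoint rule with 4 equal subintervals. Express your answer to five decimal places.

-439.33333

Exact integral: ∫_3^7 r(s) ds ≈ 1698.6666667.
R_4 = 2138.
Error ≈ 1698.6666667 − 2138 ≈ -439.33333.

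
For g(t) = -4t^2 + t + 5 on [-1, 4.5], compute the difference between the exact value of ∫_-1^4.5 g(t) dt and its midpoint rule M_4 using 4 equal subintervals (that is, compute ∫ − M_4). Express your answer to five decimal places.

-3.46615

Exact integral: ∫_-1^4.5 g(t) dt ≈ -85.7083333.
M_4 = -82.2421875.
Error ≈ -85.7083333 − (-82.2421875) ≈ -3.46615.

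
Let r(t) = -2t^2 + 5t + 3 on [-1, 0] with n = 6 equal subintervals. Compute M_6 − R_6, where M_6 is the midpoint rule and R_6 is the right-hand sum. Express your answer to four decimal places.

-0.5694

M_6 ≈ -0.162037.
R_6 ≈ 0.407407.
M_6 − R_6 ≈ -0.5694.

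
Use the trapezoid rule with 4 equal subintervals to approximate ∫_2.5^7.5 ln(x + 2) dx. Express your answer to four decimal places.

9.6038

Δx = (7.5 − 2.5)/4 = 1.25.
f(2.5) ≈ 1.5041, f(3.75) ≈ 1.7492, f(5) ≈ 1.9459, f(6.25) ≈ 2.1102, f(7.5) ≈ 2.2513.
T_4 = (Δx/2)·[f(x_0) + 2f(x_1) + 2f(x_2) + 2f(x_3) + f(x_4)].
Sum ≈ 9.6038.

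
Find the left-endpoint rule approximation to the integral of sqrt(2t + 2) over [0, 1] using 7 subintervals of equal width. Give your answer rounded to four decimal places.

1.6817

Δt = (1 − 0)/7 = 1/7.
Left endpoints: 0, 1/7, 2/7, 3/7, 4/7, 5/7, 6/7.
f(0) ≈ 1.4142, f(1/7) ≈ 1.5119, f(2/7) ≈ 1.6036, f(3/7) ≈ 1.6903, f(4/7) ≈ 1.7728, f(5/7) ≈ 1.8516, f(6/7) ≈ 1.9272.
Sum = Δt · [f(0) + f(1/7) + f(2/7) + ...].
Sum ≈ 1.6817.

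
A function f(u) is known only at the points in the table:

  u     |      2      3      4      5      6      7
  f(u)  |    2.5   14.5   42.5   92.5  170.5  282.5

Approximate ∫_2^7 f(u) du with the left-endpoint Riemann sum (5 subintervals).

322.5

Δu = 1.
Sum = 1·[2.5 + 14.5 + 42.5 + 92.5 + 170.5] = 322.5.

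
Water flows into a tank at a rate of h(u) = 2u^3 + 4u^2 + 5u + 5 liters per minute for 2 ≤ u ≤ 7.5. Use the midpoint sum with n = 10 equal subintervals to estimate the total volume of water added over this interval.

2279.48359375

Δu = (7.5 − 2)/10 = 0.55.
Midpoints: 2.275, 2.825, 3.375, 3.925, 4.475, 5.025, 5.575, 6.125, 6.675, 7.225.
h(2.275) = 60.62659375, h(2.825) = 96.13803125, h(3.375) = 144.32421875, h(3.925) = 207.18165625, h(4.475) = 286.70684375, h(5.025) = 384.89628125, h(5.575) = 503.74646875, h(6.125) = 645.25390625, h(6.675) = 811.41509375, h(7.225) = 1004.22653125.
Sum = Δu · [h(2.275) + h(2.825) + h(3.375) + ...].
Sum = 2279.48359375.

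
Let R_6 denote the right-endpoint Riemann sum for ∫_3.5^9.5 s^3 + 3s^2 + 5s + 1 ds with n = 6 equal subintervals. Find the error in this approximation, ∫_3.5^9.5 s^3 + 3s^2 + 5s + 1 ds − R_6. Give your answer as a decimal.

Exact integral: ∫_3.5^9.5 f(s) ds = 3014.25.
R_6 = 3576.
Error = 3014.25 − 3576 = -561.75.

-561.75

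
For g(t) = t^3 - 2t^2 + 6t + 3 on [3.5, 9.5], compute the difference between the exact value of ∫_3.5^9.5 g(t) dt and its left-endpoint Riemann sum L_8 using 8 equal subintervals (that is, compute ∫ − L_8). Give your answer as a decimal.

250.59375

Exact integral: ∫_3.5^9.5 g(t) dt = 1707.75.
L_8 = 1457.15625.
Error = 1707.75 − 1457.15625 = 250.59375.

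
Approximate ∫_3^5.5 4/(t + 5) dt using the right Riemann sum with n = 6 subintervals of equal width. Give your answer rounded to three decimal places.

1.063

Δt = (5.5 − 3)/6 = 5/12.
Right endpoints: 41/12, 23/6, 4.25, 14/3, 61/12, 5.5.
f(41/12) = 48/101, f(23/6) = 24/53, f(4.25) = 16/37, f(14/3) = 12/29, f(61/12) = 48/121, f(5.5) = 8/21.
Sum = Δt · [f(41/12) + f(23/6) + f(4.25) + ...].
Sum ≈ 1.063.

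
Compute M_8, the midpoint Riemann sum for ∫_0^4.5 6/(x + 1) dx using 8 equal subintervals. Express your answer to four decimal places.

Δx = (4.5 − 0)/8 = 0.5625.
Midpoints: 0.28125, 0.84375, 1.40625, 1.96875, 2.53125, 3.09375, 3.65625, 4.21875.
f(0.28125) = 192/41, f(0.84375) = 192/59, f(1.40625) = 192/77, f(1.96875) = 192/95, f(2.53125) = 192/113, f(3.09375) = 192/131, f(3.65625) = 192/149, f(4.21875) = 192/167.
Sum = Δx · [f(0.28125) + f(0.84375) + f(1.40625) + ...].
Sum ≈ 10.1558.

10.1558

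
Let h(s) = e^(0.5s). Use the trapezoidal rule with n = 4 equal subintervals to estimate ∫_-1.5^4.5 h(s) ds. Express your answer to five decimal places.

Δs = (4.5 − (-1.5))/4 = 1.5.
h(-1.5) ≈ 0.47237, h(0) ≈ 1.00000, h(1.5) ≈ 2.11700, h(3) ≈ 4.48169, h(4.5) ≈ 9.48774.
T_4 = (Δs/2)·[h(s_0) + 2h(s_1) + 2h(s_2) + 2h(s_3) + h(s_4)].
Sum ≈ 18.86811.

18.86811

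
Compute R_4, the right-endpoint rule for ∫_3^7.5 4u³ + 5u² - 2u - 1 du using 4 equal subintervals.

Δu = (7.5 − 3)/4 = 1.125.
Right endpoints: 4.125, 5.25, 6.375, 7.5.
f(4.125) = 356.5859375, f(5.25) = 705.125, f(6.375) = 1225.7890625, f(7.5) = 1952.75.
Sum = Δu · [f(4.125) + f(5.25) + f(6.375) + f(7.5)].
Sum = 4770.28125.

4770.28125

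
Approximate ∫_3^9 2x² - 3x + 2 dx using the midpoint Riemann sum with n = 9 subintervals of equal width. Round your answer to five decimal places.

Δx = (9 − 3)/9 = 2/3.
Midpoints: 10/3, 4, 14/3, 16/3, 6, 20/3, 22/3, 8, 26/3.
f(10/3) = 128/9, f(4) = 22, f(14/3) = 284/9, f(16/3) = 386/9, f(6) = 56, f(20/3) = 638/9, f(22/3) = 788/9, f(8) = 106, f(26/3) = 1136/9.
Sum = Δx · [f(10/3) + f(4) + f(14/3) + ...].
Sum ≈ 371.55556.

371.55556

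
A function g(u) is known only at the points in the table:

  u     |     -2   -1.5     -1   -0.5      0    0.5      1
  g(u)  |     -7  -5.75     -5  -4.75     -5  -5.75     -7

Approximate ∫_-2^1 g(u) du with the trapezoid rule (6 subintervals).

-16.625

Δu = 0.5.
T_6 = (0.5/2)·[(-7) + 2·(-5.75) + 2·(-5) + 2·(-4.75) + 2·(-5) + 2·(-5.75) + (-7)] = -16.625.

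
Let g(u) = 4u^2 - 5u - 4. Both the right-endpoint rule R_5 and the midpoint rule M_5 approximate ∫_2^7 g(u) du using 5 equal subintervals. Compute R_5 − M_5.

R_5 = 395.
M_5 = 312.5.
R_5 − M_5 = 82.5.

82.5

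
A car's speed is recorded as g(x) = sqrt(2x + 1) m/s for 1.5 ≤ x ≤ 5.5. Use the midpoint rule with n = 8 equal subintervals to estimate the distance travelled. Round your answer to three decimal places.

Δx = (5.5 − 1.5)/8 = 0.5.
Midpoints: 1.75, 2.25, 2.75, 3.25, 3.75, 4.25, 4.75, 5.25.
g(1.75) ≈ 2.121, g(2.25) ≈ 2.345, g(2.75) ≈ 2.550, g(3.25) ≈ 2.739, g(3.75) ≈ 2.915, g(4.25) ≈ 3.082, g(4.75) ≈ 3.240, g(5.25) ≈ 3.391.
Sum = Δx · [g(1.75) + g(2.25) + g(2.75) + ...].
Sum ≈ 11.192.

11.192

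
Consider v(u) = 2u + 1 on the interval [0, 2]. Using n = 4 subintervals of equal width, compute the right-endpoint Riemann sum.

Δu = (2 − 0)/4 = 0.5.
Right endpoints: 0.5, 1, 1.5, 2.
v(0.5) = 2, v(1) = 3, v(1.5) = 4, v(2) = 5.
Sum = Δu · [v(0.5) + v(1) + v(1.5) + v(2)].
Sum = 7.

7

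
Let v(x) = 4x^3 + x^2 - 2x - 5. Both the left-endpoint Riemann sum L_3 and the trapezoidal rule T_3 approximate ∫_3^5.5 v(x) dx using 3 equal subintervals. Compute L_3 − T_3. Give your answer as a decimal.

-239.0625

L_3 ≈ 622.75463.
T_3 ≈ 861.81713.
L_3 − T_3 = -239.0625.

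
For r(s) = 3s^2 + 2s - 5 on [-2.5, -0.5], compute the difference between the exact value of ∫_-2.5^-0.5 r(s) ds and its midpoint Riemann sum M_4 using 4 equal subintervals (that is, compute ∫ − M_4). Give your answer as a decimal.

Exact integral: ∫_-2.5^-0.5 r(s) ds = -0.5.
M_4 = -0.625.
Error = -0.5 − (-0.625) = 0.125.

0.125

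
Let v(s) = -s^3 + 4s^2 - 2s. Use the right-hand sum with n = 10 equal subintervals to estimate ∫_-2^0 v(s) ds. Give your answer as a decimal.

Δs = (0 − (-2))/10 = 0.2.
Right endpoints: -1.8, -1.6, -1.4, -1.2, -1, -0.8, -0.6, -0.4, -0.2, 0.
v(-1.8) = 22.392, v(-1.6) = 17.536, v(-1.4) = 13.384, v(-1.2) = 9.888, v(-1) = 7, v(-0.8) = 4.672, v(-0.6) = 2.856, v(-0.4) = 1.504, v(-0.2) = 0.568, v(0) = 0.
Sum = Δs · [v(-1.8) + v(-1.6) + v(-1.4) + ...].
Sum = 15.96.

15.96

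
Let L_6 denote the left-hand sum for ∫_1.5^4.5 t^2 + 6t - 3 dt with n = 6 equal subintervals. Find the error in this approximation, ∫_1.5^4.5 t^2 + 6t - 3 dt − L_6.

Exact integral: ∫_1.5^4.5 f(t) dt = 74.25.
L_6 = 65.375.
Error = 74.25 − 65.375 = 8.875.

8.875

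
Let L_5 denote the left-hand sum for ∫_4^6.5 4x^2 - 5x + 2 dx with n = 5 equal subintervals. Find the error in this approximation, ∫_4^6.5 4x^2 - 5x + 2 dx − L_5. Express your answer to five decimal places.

22.70833

Exact integral: ∫_4^6.5 f(x) dx ≈ 220.2083333.
L_5 = 197.5.
Error ≈ 220.2083333 − 197.5 ≈ 22.70833.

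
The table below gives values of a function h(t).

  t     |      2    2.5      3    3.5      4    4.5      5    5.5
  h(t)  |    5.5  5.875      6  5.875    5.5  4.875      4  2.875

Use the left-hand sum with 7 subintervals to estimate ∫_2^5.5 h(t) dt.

18.8125

Δt = 0.5.
Sum = 0.5·[5.5 + 5.875 + 6 + 5.875 + 5.5 + 4.875 + 4] = 18.8125.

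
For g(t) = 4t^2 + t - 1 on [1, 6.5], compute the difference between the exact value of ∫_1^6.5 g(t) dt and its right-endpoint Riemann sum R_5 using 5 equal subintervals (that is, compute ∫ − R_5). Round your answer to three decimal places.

-98.212

Exact integral: ∫_1^6.5 g(t) dt ≈ 379.95833.
R_5 = 478.17.
Error ≈ 379.95833 − 478.17 ≈ -98.212.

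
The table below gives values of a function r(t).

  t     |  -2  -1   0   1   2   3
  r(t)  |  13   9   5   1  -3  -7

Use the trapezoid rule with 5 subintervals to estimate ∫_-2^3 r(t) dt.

15

Δt = 1.
T_5 = (1/2)·[13 + 2·9 + 2·5 + 2·1 + 2·(-3) + (-7)] = 15.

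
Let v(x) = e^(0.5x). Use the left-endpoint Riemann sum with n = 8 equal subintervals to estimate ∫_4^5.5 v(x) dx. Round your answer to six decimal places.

15.745467

Δx = (5.5 − 4)/8 = 0.1875.
Left endpoints: 4, 4.1875, 4.375, 4.5625, 4.75, 4.9375, 5.125, 5.3125.
v(4) ≈ 7.389056, v(4.1875) ≈ 8.115291, v(4.375) ≈ 8.912903, v(4.5625) ≈ 9.788909, v(4.75) ≈ 10.751013, v(4.9375) ≈ 11.807678, v(5.125) ≈ 12.968197, v(5.3125) ≈ 14.242778.
Sum = Δx · [v(4) + v(4.1875) + v(4.375) + ...].
Sum ≈ 15.745467.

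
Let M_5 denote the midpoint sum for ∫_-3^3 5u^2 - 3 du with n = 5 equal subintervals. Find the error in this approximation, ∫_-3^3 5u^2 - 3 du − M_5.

Exact integral: ∫_-3^3 f(u) du = 72.
M_5 = 68.4.
Error = 72 − 68.4 = 3.6.

3.6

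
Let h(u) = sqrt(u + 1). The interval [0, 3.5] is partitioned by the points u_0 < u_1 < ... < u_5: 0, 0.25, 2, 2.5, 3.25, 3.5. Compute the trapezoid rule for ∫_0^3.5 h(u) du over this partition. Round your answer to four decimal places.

5.6568

Subinterval widths: 0.25, 1.75, 0.5, 0.75, 0.25.
h(0) ≈ 1.0000, h(0.25) ≈ 1.1180, h(2) ≈ 1.7321, h(2.5) ≈ 1.8708, h(3.25) ≈ 2.0616, h(3.5) ≈ 2.1213.
On each subinterval the trapezoid contributes (Δu_i/2)·[h(u_{i-1}) + h(u_i)].
Sum ≈ 5.6568.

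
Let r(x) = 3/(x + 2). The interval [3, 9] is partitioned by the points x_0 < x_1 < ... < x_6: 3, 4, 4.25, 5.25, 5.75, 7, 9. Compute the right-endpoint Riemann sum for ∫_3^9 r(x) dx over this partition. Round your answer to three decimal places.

Subinterval widths: 1, 0.25, 1, 0.5, 1.25, 2.
Right endpoints: 4, 4.25, 5.25, 5.75, 7, 9.
r(4) = 0.5, r(4.25) = 0.48, r(5.25) = 12/29, r(5.75) = 12/31, r(7) = 1/3, r(9) = 3/11.
Sum = Σ Δx_i · r(x_i).
Sum ≈ 2.189.

2.189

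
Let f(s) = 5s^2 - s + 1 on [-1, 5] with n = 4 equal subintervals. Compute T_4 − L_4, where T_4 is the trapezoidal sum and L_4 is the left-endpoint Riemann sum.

85.5

T_4 = 215.25.
L_4 = 129.75.
T_4 − L_4 = 85.5.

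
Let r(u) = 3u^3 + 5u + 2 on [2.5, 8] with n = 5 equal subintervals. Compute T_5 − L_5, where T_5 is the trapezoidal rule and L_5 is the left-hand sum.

T_5 = 3250.48625.
L_5 = 2416.3425.
T_5 − L_5 = 834.14375.

834.14375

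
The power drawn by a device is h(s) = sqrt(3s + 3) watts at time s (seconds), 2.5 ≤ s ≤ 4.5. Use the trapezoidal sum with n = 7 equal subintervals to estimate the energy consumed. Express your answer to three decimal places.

Δs = (4.5 − 2.5)/7 = 2/7.
h(2.5) ≈ 3.240, h(39/14) ≈ 3.370, h(43/14) ≈ 3.495, h(47/14) ≈ 3.615, h(51/14) ≈ 3.732, h(55/14) ≈ 3.845, h(59/14) ≈ 3.955, h(4.5) ≈ 4.062.
T_7 = (Δs/2)·[h(s_0) + 2h(s_1) + ... + 2h(s_{6}) + h(s_7)].
Sum ≈ 7.333.

7.333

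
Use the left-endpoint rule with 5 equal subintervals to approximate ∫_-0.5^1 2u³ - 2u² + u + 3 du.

4.245

Δu = (1 − (-0.5))/5 = 0.3.
Left endpoints: -0.5, -0.2, 0.1, 0.4, 0.7.
f(-0.5) = 1.75, f(-0.2) = 2.704, f(0.1) = 3.082, f(0.4) = 3.208, f(0.7) = 3.406.
Sum = Δu · [f(-0.5) + f(-0.2) + f(0.1) + f(0.4) + f(0.7)].
Sum = 4.245.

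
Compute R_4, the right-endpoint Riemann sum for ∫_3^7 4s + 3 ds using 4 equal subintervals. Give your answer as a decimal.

100

Δs = (7 − 3)/4 = 1.
Right endpoints: 4, 5, 6, 7.
f(4) = 19, f(5) = 23, f(6) = 27, f(7) = 31.
Sum = Δs · [f(4) + f(5) + f(6) + f(7)].
Sum = 100.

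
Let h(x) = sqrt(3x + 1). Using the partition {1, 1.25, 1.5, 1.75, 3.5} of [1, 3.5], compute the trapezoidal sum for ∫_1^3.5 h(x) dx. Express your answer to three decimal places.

6.848

Subinterval widths: 0.25, 0.25, 0.25, 1.75.
h(1) ≈ 2.000, h(1.25) ≈ 2.179, h(1.5) ≈ 2.345, h(1.75) ≈ 2.500, h(3.5) ≈ 3.391.
On each subinterval the trapezoid contributes (Δx_i/2)·[h(x_{i-1}) + h(x_i)].
Sum ≈ 6.848.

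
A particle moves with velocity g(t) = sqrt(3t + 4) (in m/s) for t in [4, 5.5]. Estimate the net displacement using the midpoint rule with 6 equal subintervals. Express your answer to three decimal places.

6.404

Δt = (5.5 − 4)/6 = 0.25.
Midpoints: 4.125, 4.375, 4.625, 4.875, 5.125, 5.375.
g(4.125) ≈ 4.047, g(4.375) ≈ 4.138, g(4.625) ≈ 4.228, g(4.875) ≈ 4.316, g(5.125) ≈ 4.402, g(5.375) ≈ 4.486.
Sum = Δt · [g(4.125) + g(4.375) + g(4.625) + ...].
Sum ≈ 6.404.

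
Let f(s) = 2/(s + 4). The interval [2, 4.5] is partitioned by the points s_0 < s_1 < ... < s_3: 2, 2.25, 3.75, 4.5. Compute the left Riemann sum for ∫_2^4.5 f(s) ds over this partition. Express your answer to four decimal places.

0.7569

Subinterval widths: 0.25, 1.5, 0.75.
Left endpoints: 2, 2.25, 3.75.
f(2) = 1/3, f(2.25) = 0.32, f(3.75) = 8/31.
Sum = Σ Δs_i · f(s_i).
Sum ≈ 0.7569.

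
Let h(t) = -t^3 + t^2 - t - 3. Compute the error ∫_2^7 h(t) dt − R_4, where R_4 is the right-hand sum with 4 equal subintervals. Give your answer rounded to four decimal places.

Exact integral: ∫_2^7 h(t) dt ≈ -522.083333.
R_4 = -722.734375.
Error ≈ -522.083333 − (-722.734375) ≈ 200.6510.

200.6510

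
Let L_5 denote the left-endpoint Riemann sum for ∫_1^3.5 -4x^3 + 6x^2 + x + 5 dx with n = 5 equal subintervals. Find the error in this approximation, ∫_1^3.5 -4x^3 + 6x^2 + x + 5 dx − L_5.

-22.1875

Exact integral: ∫_1^3.5 f(x) dx = -47.1875.
L_5 = -25.
Error = -47.1875 − (-25) = -22.1875.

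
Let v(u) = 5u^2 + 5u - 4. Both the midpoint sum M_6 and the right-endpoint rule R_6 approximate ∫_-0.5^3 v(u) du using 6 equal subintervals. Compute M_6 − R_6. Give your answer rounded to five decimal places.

M_6 ≈ 52.5870949.
R_6 ≈ 71.9403935.
M_6 − R_6 ≈ -19.35330.

-19.35330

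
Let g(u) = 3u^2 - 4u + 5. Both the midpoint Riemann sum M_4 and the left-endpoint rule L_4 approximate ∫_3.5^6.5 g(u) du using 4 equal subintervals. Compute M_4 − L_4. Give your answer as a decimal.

27.984375

M_4 = 186.328125.
L_4 = 158.34375.
M_4 − L_4 = 27.984375.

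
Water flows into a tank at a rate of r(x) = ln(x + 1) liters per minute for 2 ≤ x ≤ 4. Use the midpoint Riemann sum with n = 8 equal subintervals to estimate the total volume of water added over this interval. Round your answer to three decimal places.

Δx = (4 − 2)/8 = 0.25.
Midpoints: 2.125, 2.375, 2.625, 2.875, 3.125, 3.375, 3.625, 3.875.
r(2.125) ≈ 1.139, r(2.375) ≈ 1.216, r(2.625) ≈ 1.288, r(2.875) ≈ 1.355, r(3.125) ≈ 1.417, r(3.375) ≈ 1.476, r(3.625) ≈ 1.531, r(3.875) ≈ 1.584.
Sum = Δx · [r(2.125) + r(2.375) + r(2.625) + ...].
Sum ≈ 2.752.

2.752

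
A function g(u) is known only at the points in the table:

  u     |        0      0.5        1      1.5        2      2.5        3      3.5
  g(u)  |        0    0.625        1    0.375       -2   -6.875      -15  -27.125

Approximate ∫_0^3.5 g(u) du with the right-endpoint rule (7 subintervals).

Δu = 0.5.
Sum = 0.5·[0.625 + 1 + 0.375 + (-2) + (-6.875) + (-15) + (-27.125)] = -24.5.

-24.5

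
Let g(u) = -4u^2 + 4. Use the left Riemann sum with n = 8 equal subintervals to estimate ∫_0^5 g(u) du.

Δu = (5 − 0)/8 = 0.625.
Left endpoints: 0, 0.625, 1.25, 1.875, 2.5, 3.125, 3.75, 4.375.
g(0) = 4, g(0.625) = 2.4375, g(1.25) = -2.25, g(1.875) = -10.0625, g(2.5) = -21, g(3.125) = -35.0625, g(3.75) = -52.25, g(4.375) = -72.5625.
Sum = Δu · [g(0) + g(0.625) + g(1.25) + ...].
Sum = -116.71875.

-116.71875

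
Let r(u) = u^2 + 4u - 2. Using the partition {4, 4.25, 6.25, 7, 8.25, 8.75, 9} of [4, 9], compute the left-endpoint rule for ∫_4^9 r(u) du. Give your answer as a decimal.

290.84375

Subinterval widths: 0.25, 2, 0.75, 1.25, 0.5, 0.25.
Left endpoints: 4, 4.25, 6.25, 7, 8.25, 8.75.
r(4) = 30, r(4.25) = 33.0625, r(6.25) = 62.0625, r(7) = 75, r(8.25) = 99.0625, r(8.75) = 109.5625.
Sum = Σ Δu_i · r(u_i).
Sum = 290.84375.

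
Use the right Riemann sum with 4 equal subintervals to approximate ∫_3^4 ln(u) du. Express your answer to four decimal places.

Δu = (4 − 3)/4 = 0.25.
Right endpoints: 3.25, 3.5, 3.75, 4.
f(3.25) ≈ 1.1787, f(3.5) ≈ 1.2528, f(3.75) ≈ 1.3218, f(4) ≈ 1.3863.
Sum = Δu · [f(3.25) + f(3.5) + f(3.75) + f(4)].
Sum ≈ 1.2849.

1.2849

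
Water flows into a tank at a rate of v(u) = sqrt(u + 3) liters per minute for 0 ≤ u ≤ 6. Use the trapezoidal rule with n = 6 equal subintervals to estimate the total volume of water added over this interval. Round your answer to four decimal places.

14.5258

Δu = (6 − 0)/6 = 1.
v(0) ≈ 1.7321, v(1) ≈ 2.0000, v(2) ≈ 2.2361, v(3) ≈ 2.4495, v(4) ≈ 2.6458, v(5) ≈ 2.8284, v(6) ≈ 3.0000.
T_6 = (Δu/2)·[v(u_0) + 2v(u_1) + ... + 2v(u_{5}) + v(u_6)].
Sum ≈ 14.5258.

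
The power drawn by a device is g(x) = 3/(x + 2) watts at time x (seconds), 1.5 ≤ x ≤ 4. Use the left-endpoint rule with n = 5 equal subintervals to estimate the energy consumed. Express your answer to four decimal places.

1.7096

Δx = (4 − 1.5)/5 = 0.5.
Left endpoints: 1.5, 2, 2.5, 3, 3.5.
g(1.5) = 6/7, g(2) = 0.75, g(2.5) = 2/3, g(3) = 0.6, g(3.5) = 6/11.
Sum = Δx · [g(1.5) + g(2) + g(2.5) + g(3) + g(3.5)].
Sum ≈ 1.7096.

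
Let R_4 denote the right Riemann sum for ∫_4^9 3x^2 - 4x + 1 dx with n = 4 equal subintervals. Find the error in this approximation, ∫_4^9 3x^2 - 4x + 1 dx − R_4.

Exact integral: ∫_4^9 f(x) dx = 540.
R_4 = 653.28125.
Error = 540 − 653.28125 = -113.28125.

-113.28125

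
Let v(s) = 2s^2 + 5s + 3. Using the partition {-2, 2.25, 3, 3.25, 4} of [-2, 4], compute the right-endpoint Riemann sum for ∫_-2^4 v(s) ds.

181.9375

Subinterval widths: 4.25, 0.75, 0.25, 0.75.
Right endpoints: 2.25, 3, 3.25, 4.
v(2.25) = 24.375, v(3) = 36, v(3.25) = 40.375, v(4) = 55.
Sum = Σ Δs_i · v(s_i).
Sum = 181.9375.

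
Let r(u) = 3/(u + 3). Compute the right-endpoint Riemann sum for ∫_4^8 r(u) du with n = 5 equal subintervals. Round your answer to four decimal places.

1.2956

Δu = (8 − 4)/5 = 0.8.
Right endpoints: 4.8, 5.6, 6.4, 7.2, 8.
r(4.8) = 5/13, r(5.6) = 15/43, r(6.4) = 15/47, r(7.2) = 5/17, r(8) = 3/11.
Sum = Δu · [r(4.8) + r(5.6) + r(6.4) + r(7.2) + r(8)].
Sum ≈ 1.2956.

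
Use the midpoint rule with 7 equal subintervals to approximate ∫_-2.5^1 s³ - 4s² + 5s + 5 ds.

Δs = (1 − (-2.5))/7 = 0.5.
Midpoints: -2.25, -1.75, -1.25, -0.75, -0.25, 0.25, 0.75.
f(-2.25) = -37.890625, f(-1.75) = -21.359375, f(-1.25) = -9.453125, f(-0.75) = -1.421875, f(-0.25) = 3.484375, f(0.25) = 6.015625, f(0.75) = 6.921875.
Sum = Δs · [f(-2.25) + f(-1.75) + f(-1.25) + ...].
Sum = -26.8515625.

-26.8515625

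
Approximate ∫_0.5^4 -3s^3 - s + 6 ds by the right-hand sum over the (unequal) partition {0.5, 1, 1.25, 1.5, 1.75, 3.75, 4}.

Subinterval widths: 0.5, 0.25, 0.25, 0.25, 2, 0.25.
Right endpoints: 1, 1.25, 1.5, 1.75, 3.75, 4.
f(1) = 2, f(1.25) = -1.109375, f(1.5) = -5.625, f(1.75) = -11.828125, f(3.75) = -155.953125, f(4) = -190.
Sum = Σ Δs_i · f(s_i).
Sum = -363.046875.

-363.046875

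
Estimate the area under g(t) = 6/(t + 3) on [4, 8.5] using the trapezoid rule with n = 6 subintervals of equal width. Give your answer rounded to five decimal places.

2.98223

Δt = (8.5 − 4)/6 = 0.75.
g(4) = 6/7, g(4.75) = 24/31, g(5.5) = 12/17, g(6.25) = 24/37, g(7) = 0.6, g(7.75) = 24/43, g(8.5) = 12/23.
T_6 = (Δt/2)·[g(t_0) + 2g(t_1) + ... + 2g(t_{5}) + g(t_6)].
Sum ≈ 2.98223.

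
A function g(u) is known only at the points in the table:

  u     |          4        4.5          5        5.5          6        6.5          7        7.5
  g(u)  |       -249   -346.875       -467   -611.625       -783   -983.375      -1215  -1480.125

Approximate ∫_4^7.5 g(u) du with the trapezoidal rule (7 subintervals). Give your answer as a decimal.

-2635.71875

Δu = 0.5.
T_7 = (0.5/2)·[(-249) + 2·(-346.875) + 2·(-467) + 2·(-611.625) + 2·(-783) + 2·(-983.375) + 2·(-1215) + (-1480.125)] = -2635.71875.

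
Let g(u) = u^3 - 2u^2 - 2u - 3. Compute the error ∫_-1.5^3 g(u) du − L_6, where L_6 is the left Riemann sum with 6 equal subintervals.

Exact integral: ∫_-1.5^3 g(u) du = -21.515625.
L_6 = -24.36328125.
Error = -21.515625 − (-24.36328125) = 2.84765625.

2.84765625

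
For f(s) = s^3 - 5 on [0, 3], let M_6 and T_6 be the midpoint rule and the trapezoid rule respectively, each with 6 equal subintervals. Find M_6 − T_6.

M_6 = 4.96875.
T_6 = 5.8125.
M_6 − T_6 = -0.84375.

-0.84375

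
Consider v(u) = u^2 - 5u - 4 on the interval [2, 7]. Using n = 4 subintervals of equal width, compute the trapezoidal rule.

Δu = (7 − 2)/4 = 1.25.
v(2) = -10, v(3.25) = -9.6875, v(4.5) = -6.25, v(5.75) = 0.3125, v(7) = 10.
T_4 = (Δu/2)·[v(u_0) + 2v(u_1) + 2v(u_2) + 2v(u_3) + v(u_4)].
Sum = -19.53125.

-19.53125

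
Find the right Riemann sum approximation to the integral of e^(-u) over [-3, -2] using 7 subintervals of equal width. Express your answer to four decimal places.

Δu = (-2 − (-3))/7 = 1/7.
Right endpoints: -20/7, -19/7, -18/7, -17/7, -16/7, -15/7, -2.
f(-20/7) ≈ 17.4117, f(-19/7) ≈ 15.0938, f(-18/7) ≈ 13.0845, f(-17/7) ≈ 11.3427, f(-16/7) ≈ 9.8327, f(-15/7) ≈ 8.5238, f(-2) ≈ 7.3891.
Sum = Δu · [f(-20/7) + f(-19/7) + f(-18/7) + ...].
Sum ≈ 11.8112.

11.8112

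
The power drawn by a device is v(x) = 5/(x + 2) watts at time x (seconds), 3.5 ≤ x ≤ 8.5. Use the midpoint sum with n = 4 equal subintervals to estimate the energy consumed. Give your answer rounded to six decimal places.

3.225415

Δx = (8.5 − 3.5)/4 = 1.25.
Midpoints: 4.125, 5.375, 6.625, 7.875.
v(4.125) = 40/49, v(5.375) = 40/59, v(6.625) = 40/69, v(7.875) = 40/79.
Sum = Δx · [v(4.125) + v(5.375) + v(6.625) + v(7.875)].
Sum ≈ 3.225415.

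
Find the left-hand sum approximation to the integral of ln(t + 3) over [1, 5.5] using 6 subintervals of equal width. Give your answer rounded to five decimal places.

7.85653

Δt = (5.5 − 1)/6 = 0.75.
Left endpoints: 1, 1.75, 2.5, 3.25, 4, 4.75.
f(1) ≈ 1.38629, f(1.75) ≈ 1.55814, f(2.5) ≈ 1.70475, f(3.25) ≈ 1.83258, f(4) ≈ 1.94591, f(4.75) ≈ 2.04769.
Sum = Δt · [f(1) + f(1.75) + f(2.5) + ...].
Sum ≈ 7.85653.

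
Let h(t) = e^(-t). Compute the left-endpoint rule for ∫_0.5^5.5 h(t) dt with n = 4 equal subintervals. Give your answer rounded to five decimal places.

Δt = (5.5 − 0.5)/4 = 1.25.
Left endpoints: 0.5, 1.75, 3, 4.25.
h(0.5) ≈ 0.60653, h(1.75) ≈ 0.17377, h(3) ≈ 0.04979, h(4.25) ≈ 0.01426.
Sum = Δt · [h(0.5) + h(1.75) + h(3) + h(4.25)].
Sum ≈ 1.05544.

1.05544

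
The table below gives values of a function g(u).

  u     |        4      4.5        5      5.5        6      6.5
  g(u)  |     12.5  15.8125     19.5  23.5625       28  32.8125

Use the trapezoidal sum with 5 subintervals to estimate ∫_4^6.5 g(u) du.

Δu = 0.5.
T_5 = (0.5/2)·[12.5 + 2·15.8125 + 2·19.5 + 2·23.5625 + 2·28 + 32.8125] = 54.765625.

54.765625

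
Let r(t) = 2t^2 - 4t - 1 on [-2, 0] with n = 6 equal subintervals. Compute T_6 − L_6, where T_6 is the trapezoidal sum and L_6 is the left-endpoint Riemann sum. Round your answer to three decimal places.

T_6 ≈ 11.40741.
L_6 ≈ 14.07407.
T_6 − L_6 ≈ -2.667.

-2.667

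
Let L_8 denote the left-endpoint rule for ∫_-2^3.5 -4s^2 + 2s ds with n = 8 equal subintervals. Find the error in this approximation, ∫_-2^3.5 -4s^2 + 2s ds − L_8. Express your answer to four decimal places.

-5.8294

Exact integral: ∫_-2^3.5 f(s) ds ≈ -59.583333.
L_8 = -53.75390625.
Error ≈ -59.583333 − (-53.75390625) ≈ -5.8294.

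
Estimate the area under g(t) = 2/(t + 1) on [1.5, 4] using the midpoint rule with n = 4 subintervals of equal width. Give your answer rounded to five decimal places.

Δt = (4 − 1.5)/4 = 0.625.
Midpoints: 1.8125, 2.4375, 3.0625, 3.6875.
g(1.8125) = 32/45, g(2.4375) = 32/55, g(3.0625) = 32/65, g(3.6875) = 32/75.
Sum = Δt · [g(1.8125) + g(2.4375) + g(3.0625) + g(3.6875)].
Sum ≈ 1.38244.

1.38244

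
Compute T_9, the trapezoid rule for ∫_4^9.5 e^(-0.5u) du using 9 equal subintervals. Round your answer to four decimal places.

Δu = (9.5 − 4)/9 = 11/18.
f(4) ≈ 0.1353, f(83/18) ≈ 0.0997, f(47/9) ≈ 0.0735, f(35/6) ≈ 0.0541, f(58/9) ≈ 0.0399, f(127/18) ≈ 0.0294, f(23/3) ≈ 0.0216, f(149/18) ≈ 0.0159, f(80/9) ≈ 0.0117, f(9.5) ≈ 0.0087.
T_9 = (Δu/2)·[f(u_0) + 2f(u_1) + ... + 2f(u_{8}) + f(u_9)].
Sum ≈ 0.2553.

0.2553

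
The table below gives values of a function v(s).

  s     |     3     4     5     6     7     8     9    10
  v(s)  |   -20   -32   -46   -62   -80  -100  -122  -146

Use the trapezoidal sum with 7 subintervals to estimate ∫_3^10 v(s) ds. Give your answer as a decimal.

-525

Δs = 1.
T_7 = (1/2)·[(-20) + 2·(-32) + 2·(-46) + 2·(-62) + 2·(-80) + 2·(-100) + 2·(-122) + (-146)] = -525.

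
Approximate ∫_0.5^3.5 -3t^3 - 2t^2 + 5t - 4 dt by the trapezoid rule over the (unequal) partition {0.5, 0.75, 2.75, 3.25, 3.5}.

-147.375

Subinterval widths: 0.25, 2, 0.5, 0.25.
f(0.5) = -2.375, f(0.75) = -2.640625, f(2.75) = -67.765625, f(3.25) = -111.859375, f(3.5) = -139.625.
On each subinterval the trapezoid contributes (Δt_i/2)·[f(t_{i-1}) + f(t_i)].
Sum = -147.375.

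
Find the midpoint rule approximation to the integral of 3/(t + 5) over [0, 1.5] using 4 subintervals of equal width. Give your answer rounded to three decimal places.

0.787

Δt = (1.5 − 0)/4 = 0.375.
Midpoints: 0.1875, 0.5625, 0.9375, 1.3125.
f(0.1875) = 48/83, f(0.5625) = 48/89, f(0.9375) = 48/95, f(1.3125) = 48/101.
Sum = Δt · [f(0.1875) + f(0.5625) + f(0.9375) + f(1.3125)].
Sum ≈ 0.787.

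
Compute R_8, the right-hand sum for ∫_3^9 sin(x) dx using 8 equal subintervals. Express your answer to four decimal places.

0.0265

Δx = (9 − 3)/8 = 0.75.
Right endpoints: 3.75, 4.5, 5.25, 6, 6.75, 7.5, 8.25, 9.
f(3.75) ≈ -0.5716, f(4.5) ≈ -0.9775, f(5.25) ≈ -0.8589, f(6) ≈ -0.2794, f(6.75) ≈ 0.4500, f(7.5) ≈ 0.9380, f(8.25) ≈ 0.9226, f(9) ≈ 0.4121.
Sum = Δx · [f(3.75) + f(4.5) + f(5.25) + ...].
Sum ≈ 0.0265.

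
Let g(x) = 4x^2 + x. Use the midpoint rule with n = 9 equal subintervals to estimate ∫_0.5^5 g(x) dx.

178.5

Δx = (5 − 0.5)/9 = 0.5.
Midpoints: 0.75, 1.25, 1.75, 2.25, 2.75, 3.25, 3.75, 4.25, 4.75.
g(0.75) = 3, g(1.25) = 7.5, g(1.75) = 14, g(2.25) = 22.5, g(2.75) = 33, g(3.25) = 45.5, g(3.75) = 60, g(4.25) = 76.5, g(4.75) = 95.
Sum = Δx · [g(0.75) + g(1.25) + g(1.75) + ...].
Sum = 178.5.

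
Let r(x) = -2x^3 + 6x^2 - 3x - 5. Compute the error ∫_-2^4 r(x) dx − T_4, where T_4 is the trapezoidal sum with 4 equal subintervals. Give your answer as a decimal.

0

Exact integral: ∫_-2^4 r(x) dx = -24.
T_4 = -24.
Error = -24 − (-24) = 0.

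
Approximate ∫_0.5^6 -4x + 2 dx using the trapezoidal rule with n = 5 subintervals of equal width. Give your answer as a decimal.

-60.5

Δx = (6 − 0.5)/5 = 1.1.
f(0.5) = 0, f(1.6) = -4.4, f(2.7) = -8.8, f(3.8) = -13.2, f(4.9) = -17.6, f(6) = -22.
T_5 = (Δx/2)·[f(x_0) + 2f(x_1) + ... + 2f(x_{4}) + f(x_5)].
Sum = -60.5.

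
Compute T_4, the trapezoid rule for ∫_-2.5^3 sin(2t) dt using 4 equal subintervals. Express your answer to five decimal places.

Δt = (3 − (-2.5))/4 = 1.375.
f(-2.5) ≈ 0.95892, f(-1.125) ≈ -0.77807, f(0.25) ≈ 0.47943, f(1.625) ≈ -0.10820, f(3) ≈ -0.27942.
T_4 = (Δt/2)·[f(t_0) + 2f(t_1) + 2f(t_2) + 2f(t_3) + f(t_4)].
Sum ≈ -0.09225.

-0.09225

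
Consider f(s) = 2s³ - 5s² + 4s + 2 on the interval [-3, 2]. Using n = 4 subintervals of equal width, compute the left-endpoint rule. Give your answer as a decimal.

Δs = (2 − (-3))/4 = 1.25.
Left endpoints: -3, -1.75, -0.5, 0.75.
f(-3) = -109, f(-1.75) = -31.03125, f(-0.5) = -1.5, f(0.75) = 3.03125.
Sum = Δs · [f(-3) + f(-1.75) + f(-0.5) + f(0.75)].
Sum = -173.125.

-173.125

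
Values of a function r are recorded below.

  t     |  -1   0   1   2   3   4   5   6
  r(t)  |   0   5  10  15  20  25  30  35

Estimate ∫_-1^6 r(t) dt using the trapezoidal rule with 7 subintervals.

Δt = 1.
T_7 = (1/2)·[0 + 2·5 + 2·10 + 2·15 + 2·20 + 2·25 + 2·30 + 35] = 122.5.

122.5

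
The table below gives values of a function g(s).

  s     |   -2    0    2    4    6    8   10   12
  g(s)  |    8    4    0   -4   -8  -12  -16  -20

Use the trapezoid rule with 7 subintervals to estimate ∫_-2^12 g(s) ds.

Δs = 2.
T_7 = (2/2)·[8 + 2·4 + 2·0 + 2·(-4) + 2·(-8) + 2·(-12) + 2·(-16) + (-20)] = -84.

-84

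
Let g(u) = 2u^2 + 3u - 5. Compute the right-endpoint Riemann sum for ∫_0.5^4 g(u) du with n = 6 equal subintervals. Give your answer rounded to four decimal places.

Δu = (4 − 0.5)/6 = 7/12.
Right endpoints: 13/12, 5/3, 2.25, 17/6, 41/12, 4.
g(13/12) = 43/72, g(5/3) = 50/9, g(2.25) = 11.875, g(17/6) = 176/9, g(41/12) = 2059/72, g(4) = 39.
Sum = Δu · [g(13/12) + g(5/3) + g(2.25) + ...].
Sum ≈ 61.3553.

61.3553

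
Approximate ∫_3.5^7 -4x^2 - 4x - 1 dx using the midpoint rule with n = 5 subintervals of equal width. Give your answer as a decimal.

Δx = (7 − 3.5)/5 = 0.7.
Midpoints: 3.85, 4.55, 5.25, 5.95, 6.65.
f(3.85) = -75.69, f(4.55) = -102.01, f(5.25) = -132.25, f(5.95) = -166.41, f(6.65) = -204.49.
Sum = Δx · [f(3.85) + f(4.55) + f(5.25) + f(5.95) + f(6.65)].
Sum = -476.595.

-476.595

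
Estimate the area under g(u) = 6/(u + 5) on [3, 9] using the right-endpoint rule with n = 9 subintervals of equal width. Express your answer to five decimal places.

3.25289

Δu = (9 − 3)/9 = 2/3.
Right endpoints: 11/3, 13/3, 5, 17/3, 19/3, 7, 23/3, 25/3, 9.
g(11/3) = 9/13, g(13/3) = 9/14, g(5) = 0.6, g(17/3) = 0.5625, g(19/3) = 9/17, g(7) = 0.5, g(23/3) = 9/19, g(25/3) = 0.45, g(9) = 3/7.
Sum = Δu · [g(11/3) + g(13/3) + g(5) + ...].
Sum ≈ 3.25289.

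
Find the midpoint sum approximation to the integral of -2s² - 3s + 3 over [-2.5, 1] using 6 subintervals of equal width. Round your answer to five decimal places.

7.49016

Δs = (1 − (-2.5))/6 = 7/12.
Midpoints: -53/24, -1.625, -25/24, -11/24, 0.125, 17/24.
f(-53/24) = -37/288, f(-1.625) = 2.59375, f(-25/24) = 1139/288, f(-11/24) = 1139/288, f(0.125) = 2.59375, f(17/24) = -37/288.
Sum = Δs · [f(-53/24) + f(-1.625) + f(-25/24) + ...].
Sum ≈ 7.49016.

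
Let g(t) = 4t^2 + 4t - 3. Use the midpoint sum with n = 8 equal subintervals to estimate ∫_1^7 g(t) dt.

532.875

Δt = (7 − 1)/8 = 0.75.
Midpoints: 1.375, 2.125, 2.875, 3.625, 4.375, 5.125, 5.875, 6.625.
g(1.375) = 10.0625, g(2.125) = 23.5625, g(2.875) = 41.5625, g(3.625) = 64.0625, g(4.375) = 91.0625, g(5.125) = 122.5625, g(5.875) = 158.5625, g(6.625) = 199.0625.
Sum = Δt · [g(1.375) + g(2.125) + g(2.875) + ...].
Sum = 532.875.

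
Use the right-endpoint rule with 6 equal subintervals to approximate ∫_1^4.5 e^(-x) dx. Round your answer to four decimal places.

Δx = (4.5 − 1)/6 = 7/12.
Right endpoints: 19/12, 13/6, 2.75, 10/3, 47/12, 4.5.
f(19/12) ≈ 0.2053, f(13/6) ≈ 0.1146, f(2.75) ≈ 0.0639, f(10/3) ≈ 0.0357, f(47/12) ≈ 0.0199, f(4.5) ≈ 0.0111.
Sum = Δx · [f(19/12) + f(13/6) + f(2.75) + ...].
Sum ≈ 0.2628.

0.2628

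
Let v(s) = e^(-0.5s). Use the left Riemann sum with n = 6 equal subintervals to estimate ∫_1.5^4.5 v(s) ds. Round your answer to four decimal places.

0.8295

Δs = (4.5 − 1.5)/6 = 0.5.
Left endpoints: 1.5, 2, 2.5, 3, 3.5, 4.
v(1.5) ≈ 0.4724, v(2) ≈ 0.3679, v(2.5) ≈ 0.2865, v(3) ≈ 0.2231, v(3.5) ≈ 0.1738, v(4) ≈ 0.1353.
Sum = Δs · [v(1.5) + v(2) + v(2.5) + ...].
Sum ≈ 0.8295.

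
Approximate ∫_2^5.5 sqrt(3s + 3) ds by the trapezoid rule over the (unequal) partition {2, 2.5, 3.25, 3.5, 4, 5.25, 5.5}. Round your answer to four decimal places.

13.1269

Subinterval widths: 0.5, 0.75, 0.25, 0.5, 1.25, 0.25.
f(2) ≈ 3.0000, f(2.5) ≈ 3.2404, f(3.25) ≈ 3.5707, f(3.5) ≈ 3.6742, f(4) ≈ 3.8730, f(5.25) ≈ 4.3301, f(5.5) ≈ 4.4159.
On each subinterval the trapezoid contributes (Δs_i/2)·[f(s_{i-1}) + f(s_i)].
Sum ≈ 13.1269.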